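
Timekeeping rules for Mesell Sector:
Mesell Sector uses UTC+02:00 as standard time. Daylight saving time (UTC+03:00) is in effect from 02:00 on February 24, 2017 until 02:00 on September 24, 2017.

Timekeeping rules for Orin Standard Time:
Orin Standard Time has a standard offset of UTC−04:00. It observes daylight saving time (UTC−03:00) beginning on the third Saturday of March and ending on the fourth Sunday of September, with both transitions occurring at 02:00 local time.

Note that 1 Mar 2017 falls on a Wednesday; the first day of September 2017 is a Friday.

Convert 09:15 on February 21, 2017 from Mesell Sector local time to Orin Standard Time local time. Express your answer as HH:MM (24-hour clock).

03:15

February 21, 2017 is outside the daylight-saving period (24 February – 24 September), so Mesell Sector is on standard time, UTC+02:00.
09:15 Mesell Sector − 2h = 07:15 UTC.
1 March 2017 is a Wednesday, so the first Saturday is March 4 and the third is March 18.
1 September 2017 is a Friday, so the first Sunday is September 3 and the fourth is September 24.
At the standard offset (UTC−04:00), 07:15 UTC − 4h = 03:15 Orin Standard Time standard time.
The standard-time date in Orin Standard Time, February 21, 2017, is outside the daylight-saving period (18 March – 24 September), so Orin Standard Time is on standard time, UTC−04:00.
07:15 UTC − 4h = 03:15 Orin Standard Time.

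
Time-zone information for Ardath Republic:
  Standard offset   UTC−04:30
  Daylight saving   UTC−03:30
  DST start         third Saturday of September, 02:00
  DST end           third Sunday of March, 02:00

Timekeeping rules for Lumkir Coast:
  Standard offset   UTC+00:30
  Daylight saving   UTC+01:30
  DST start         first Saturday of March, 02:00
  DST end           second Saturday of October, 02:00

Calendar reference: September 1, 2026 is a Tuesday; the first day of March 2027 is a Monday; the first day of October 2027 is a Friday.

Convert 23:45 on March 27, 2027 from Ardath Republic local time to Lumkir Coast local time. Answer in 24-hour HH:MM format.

1 September 2026 is a Tuesday, so the first Saturday is September 5 and the third is September 19.
1 March 2027 is a Monday, so the first Sunday is March 7 and the third is March 21.
March 27, 2027 is outside the daylight-saving period (19 September 2026 – 21 March 2027), so Ardath Republic is on standard time, UTC−04:30.
23:45 Ardath Republic + 4h30m = 04:15 UTC (rolling into the next day, 28 March 2027).
1 March 2027 is a Monday, so the first Saturday is March 6.
1 October 2027 is a Friday, so the first Saturday is October 2 and the second is October 9.
At the standard offset (UTC+00:30), 04:15 UTC + 0h30m = 04:45 Lumkir Coast standard time.
Daylight saving runs 6 March – 9 October; the standard-time date in Lumkir Coast, March 28, 2027, is inside that window, so Lumkir Coast is at UTC+01:30.
04:15 UTC + 1h30m = 05:45 Lumkir Coast.

05:45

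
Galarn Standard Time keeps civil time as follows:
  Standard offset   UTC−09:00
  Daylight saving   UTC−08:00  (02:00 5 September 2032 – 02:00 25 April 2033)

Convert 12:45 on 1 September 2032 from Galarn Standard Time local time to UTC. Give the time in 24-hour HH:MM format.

21:45

1 September 2032 does not fall between 5 September 2032 and 25 April 2033, so daylight saving is not in effect and Galarn Standard Time is at UTC−09:00.
12:45 local + 9h = 21:45 UTC.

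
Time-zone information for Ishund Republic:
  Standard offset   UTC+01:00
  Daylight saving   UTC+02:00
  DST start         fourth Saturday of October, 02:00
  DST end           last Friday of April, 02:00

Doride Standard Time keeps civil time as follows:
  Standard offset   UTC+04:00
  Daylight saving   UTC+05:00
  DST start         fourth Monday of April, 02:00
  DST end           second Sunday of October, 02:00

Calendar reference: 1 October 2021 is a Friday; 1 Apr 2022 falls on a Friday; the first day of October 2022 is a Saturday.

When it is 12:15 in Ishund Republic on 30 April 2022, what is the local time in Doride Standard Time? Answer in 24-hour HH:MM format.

16:15

1 October 2021 is a Friday, so the first Saturday is October 2 and the fourth is October 23.
1 April 2022 is a Friday, so Fridays fall on 1, 8, 15, 22, 29; the last is April 29.
30 April 2022 is outside the daylight-saving period (23 October 2021 – 29 April 2022), so Ishund Republic is on standard time, UTC+01:00.
12:15 Ishund Republic − 1h = 11:15 UTC.
1 April 2022 is a Friday, so the first Monday is April 4 and the fourth is April 25.
1 October 2022 is a Saturday, so the first Sunday is October 2 and the second is October 9.
At the standard offset (UTC+04:00), 11:15 UTC + 4h = 15:15 Doride Standard Time standard time.
The standard-time date in Doride Standard Time, 30 April 2022, falls between 25 April and 9 October, so daylight saving is in effect and Doride Standard Time is at UTC+05:00.
11:15 UTC + 5h = 16:15 Doride Standard Time.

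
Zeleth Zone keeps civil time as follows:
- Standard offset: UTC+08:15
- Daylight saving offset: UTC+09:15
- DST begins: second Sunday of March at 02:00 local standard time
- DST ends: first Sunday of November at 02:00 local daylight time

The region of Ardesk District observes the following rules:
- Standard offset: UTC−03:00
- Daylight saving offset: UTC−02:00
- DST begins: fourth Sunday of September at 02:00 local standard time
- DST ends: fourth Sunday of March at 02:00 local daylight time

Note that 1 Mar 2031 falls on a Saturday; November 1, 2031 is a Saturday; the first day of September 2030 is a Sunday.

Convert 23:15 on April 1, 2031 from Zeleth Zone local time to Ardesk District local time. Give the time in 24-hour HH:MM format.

1 March 2031 is a Saturday, so the first Sunday is March 2 and the second is March 9.
1 November 2031 is a Saturday, so the first Sunday is November 2.
Daylight saving runs 9 March – 2 November; April 1, 2031 is inside that window, so Zeleth Zone is at UTC+09:15.
23:15 Zeleth Zone − 9h15m = 14:00 UTC.
1 September 2030 is a Sunday, so the first Sunday is September 1 and the fourth is September 22.
1 March 2031 is a Saturday, so the first Sunday is March 2 and the fourth is March 23.
At the standard offset (UTC−03:00), 14:00 UTC − 3h = 11:00 Ardesk District standard time.
Daylight saving runs 22 September 2030 – 23 March 2031; the standard-time date in Ardesk District, April 1, 2031, is outside that window, so Ardesk District is on standard time at UTC−03:00.
14:00 UTC − 3h = 11:00 Ardesk District.

11:00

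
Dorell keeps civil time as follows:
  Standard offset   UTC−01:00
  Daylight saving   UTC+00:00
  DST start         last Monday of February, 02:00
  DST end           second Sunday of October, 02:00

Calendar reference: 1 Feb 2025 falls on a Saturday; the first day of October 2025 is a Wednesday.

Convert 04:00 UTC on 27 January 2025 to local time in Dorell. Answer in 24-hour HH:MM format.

1 February 2025 is a Saturday, so Mondays fall on 3, 10, 17, 24; the last is February 24.
1 October 2025 is a Wednesday, so the first Sunday is October 5 and the second is October 12.
At the standard offset (UTC−01:00), 04:00 UTC − 1h = 03:00 Dorell standard time.
The standard-time date in Dorell, 27 January 2025, is outside the daylight-saving period (24 February – 12 October), so Dorell is on standard time, UTC−01:00.
04:00 UTC − 1h = 03:00 local.

03:00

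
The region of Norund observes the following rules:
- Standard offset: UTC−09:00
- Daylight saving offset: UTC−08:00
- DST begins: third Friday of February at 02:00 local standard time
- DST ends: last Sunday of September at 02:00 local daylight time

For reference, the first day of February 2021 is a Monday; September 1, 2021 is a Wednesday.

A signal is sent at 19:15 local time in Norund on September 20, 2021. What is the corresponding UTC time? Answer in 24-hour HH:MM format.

03:15

1 February 2021 is a Monday, so the first Friday is February 5 and the third is February 19.
1 September 2021 is a Wednesday, so Sundays fall on 5, 12, 19, 26; the last is September 26.
September 20, 2021 falls between 19 February and 26 September, so daylight saving is in effect and Norund is at UTC−08:00.
19:15 local + 8h = 03:15 UTC (rolling into the next day, 21 September 2021).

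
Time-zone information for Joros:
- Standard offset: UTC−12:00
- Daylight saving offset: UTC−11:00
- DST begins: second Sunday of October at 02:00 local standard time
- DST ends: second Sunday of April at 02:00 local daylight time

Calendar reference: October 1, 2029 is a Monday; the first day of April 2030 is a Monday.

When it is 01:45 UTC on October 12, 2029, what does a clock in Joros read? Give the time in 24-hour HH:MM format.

13:45

1 October 2029 is a Monday, so the first Sunday is October 7 and the second is October 14.
1 April 2030 is a Monday, so the first Sunday is April 7 and the second is April 14.
At the standard offset (UTC−12:00), 01:45 UTC − 12h = 13:45 Joros standard time (rolling into the previous day, 11 October 2029).
The standard-time date in Joros, October 11, 2029, is outside the daylight-saving period (14 October 2029 – 14 April 2030), so Joros is on standard time, UTC−12:00.
01:45 UTC − 12h = 13:45 local (rolling into the previous day, 11 October 2029).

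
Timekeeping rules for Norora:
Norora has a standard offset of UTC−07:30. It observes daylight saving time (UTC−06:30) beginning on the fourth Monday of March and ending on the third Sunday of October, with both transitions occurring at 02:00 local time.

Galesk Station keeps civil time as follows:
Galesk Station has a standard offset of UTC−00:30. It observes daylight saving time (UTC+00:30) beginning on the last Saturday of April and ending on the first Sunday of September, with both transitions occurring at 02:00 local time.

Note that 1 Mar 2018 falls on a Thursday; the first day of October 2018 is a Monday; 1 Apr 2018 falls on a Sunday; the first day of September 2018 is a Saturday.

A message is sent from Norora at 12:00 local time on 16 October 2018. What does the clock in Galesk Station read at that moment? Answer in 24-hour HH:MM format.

18:00

1 March 2018 is a Thursday, so the first Monday is March 5 and the fourth is March 26.
1 October 2018 is a Monday, so the first Sunday is October 7 and the third is October 21.
16 October 2018 falls between 26 March and 21 October, so daylight saving is in effect and Norora is at UTC−06:30.
12:00 Norora + 6h30m = 18:30 UTC.
1 April 2018 is a Sunday, so Saturdays fall on 7, 14, 21, 28; the last is April 28.
1 September 2018 is a Saturday, so the first Sunday is September 2.
At the standard offset (UTC−00:30), 18:30 UTC − 0h30m = 18:00 Galesk Station standard time.
The standard-time date in Galesk Station, 16 October 2018, is outside the daylight-saving period (28 April – 2 September), so Galesk Station is on standard time, UTC−00:30.
18:30 UTC − 0h30m = 18:00 Galesk Station.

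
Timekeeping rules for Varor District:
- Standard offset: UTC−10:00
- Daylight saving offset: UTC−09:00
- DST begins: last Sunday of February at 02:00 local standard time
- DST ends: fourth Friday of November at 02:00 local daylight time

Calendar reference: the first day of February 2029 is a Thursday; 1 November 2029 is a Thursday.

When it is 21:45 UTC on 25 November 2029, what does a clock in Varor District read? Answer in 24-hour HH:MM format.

1 February 2029 is a Thursday, so Sundays fall on 4, 11, 18, 25; the last is February 25.
1 November 2029 is a Thursday, so the first Friday is November 2 and the fourth is November 23.
At the standard offset (UTC−10:00), 21:45 UTC − 10h = 11:45 Varor District standard time.
The standard-time date in Varor District, 25 November 2029, does not fall between 25 February and 23 November, so daylight saving is not in effect and Varor District is at UTC−10:00.
21:45 UTC − 10h = 11:45 local.

11:45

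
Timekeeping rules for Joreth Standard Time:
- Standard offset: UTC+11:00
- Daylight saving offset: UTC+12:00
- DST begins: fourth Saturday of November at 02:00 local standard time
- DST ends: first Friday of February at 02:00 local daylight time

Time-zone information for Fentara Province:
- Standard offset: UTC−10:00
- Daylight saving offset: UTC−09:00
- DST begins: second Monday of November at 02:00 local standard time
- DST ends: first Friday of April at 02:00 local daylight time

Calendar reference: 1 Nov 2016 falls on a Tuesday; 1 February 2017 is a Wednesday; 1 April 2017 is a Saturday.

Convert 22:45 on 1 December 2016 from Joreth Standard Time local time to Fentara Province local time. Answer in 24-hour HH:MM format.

01:45

1 November 2016 is a Tuesday, so the first Saturday is November 5 and the fourth is November 26.
1 February 2017 is a Wednesday, so the first Friday is February 3.
1 December 2016 falls between 26 November 2016 and 3 February 2017, so daylight saving is in effect and Joreth Standard Time is at UTC+12:00.
22:45 Joreth Standard Time − 12h = 10:45 UTC.
1 November 2016 is a Tuesday, so the first Monday is November 7 and the second is November 14.
1 April 2017 is a Saturday, so the first Friday is April 7.
At the standard offset (UTC−10:00), 10:45 UTC − 10h = 00:45 Fentara Province standard time.
Daylight saving runs 14 November 2016 – 7 April 2017; the standard-time date in Fentara Province, 1 December 2016, is inside that window, so Fentara Province is at UTC−09:00.
10:45 UTC − 9h = 01:45 Fentara Province.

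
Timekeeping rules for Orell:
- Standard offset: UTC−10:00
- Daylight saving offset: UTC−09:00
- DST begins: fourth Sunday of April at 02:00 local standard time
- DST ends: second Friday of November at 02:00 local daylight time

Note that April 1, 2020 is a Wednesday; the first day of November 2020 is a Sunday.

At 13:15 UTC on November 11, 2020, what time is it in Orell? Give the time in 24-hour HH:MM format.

04:15

1 April 2020 is a Wednesday, so the first Sunday is April 5 and the fourth is April 26.
1 November 2020 is a Sunday, so the first Friday is November 6 and the second is November 13.
At the standard offset (UTC−10:00), 13:15 UTC − 10h = 03:15 Orell standard time.
The standard-time date in Orell, November 11, 2020, lies within the daylight-saving period (26 April – 13 November), so Orell is on daylight time, UTC−09:00.
13:15 UTC − 9h = 04:15 local.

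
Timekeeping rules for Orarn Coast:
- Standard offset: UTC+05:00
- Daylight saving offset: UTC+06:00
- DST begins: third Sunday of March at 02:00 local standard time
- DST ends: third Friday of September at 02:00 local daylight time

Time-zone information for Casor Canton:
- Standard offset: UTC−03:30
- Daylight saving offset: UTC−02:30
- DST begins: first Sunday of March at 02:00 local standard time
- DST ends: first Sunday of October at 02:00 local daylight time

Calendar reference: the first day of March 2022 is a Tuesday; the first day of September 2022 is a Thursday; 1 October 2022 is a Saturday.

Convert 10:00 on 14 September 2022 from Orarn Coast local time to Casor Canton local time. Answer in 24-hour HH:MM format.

1 March 2022 is a Tuesday, so the first Sunday is March 6 and the third is March 20.
1 September 2022 is a Thursday, so the first Friday is September 2 and the third is September 16.
14 September 2022 falls between 20 March and 16 September, so daylight saving is in effect and Orarn Coast is at UTC+06:00.
10:00 Orarn Coast − 6h = 04:00 UTC.
1 March 2022 is a Tuesday, so the first Sunday is March 6.
1 October 2022 is a Saturday, so the first Sunday is October 2.
At the standard offset (UTC−03:30), 04:00 UTC − 3h30m = 00:30 Casor Canton standard time.
The standard-time date in Casor Canton, 14 September 2022, falls between 6 March and 2 October, so daylight saving is in effect and Casor Canton is at UTC−02:30.
04:00 UTC − 2h30m = 01:30 Casor Canton.

01:30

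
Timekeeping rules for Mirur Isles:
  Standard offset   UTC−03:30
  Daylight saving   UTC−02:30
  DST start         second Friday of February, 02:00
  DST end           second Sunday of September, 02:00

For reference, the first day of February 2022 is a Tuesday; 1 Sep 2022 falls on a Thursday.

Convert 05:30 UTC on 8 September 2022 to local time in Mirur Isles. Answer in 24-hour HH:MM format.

1 February 2022 is a Tuesday, so the first Friday is February 4 and the second is February 11.
1 September 2022 is a Thursday, so the first Sunday is September 4 and the second is September 11.
At the standard offset (UTC−03:30), 05:30 UTC − 3h30m = 02:00 Mirur Isles standard time.
The standard-time date in Mirur Isles, 8 September 2022, falls between 11 February and 11 September, so daylight saving is in effect and Mirur Isles is at UTC−02:30.
05:30 UTC − 2h30m = 03:00 local.

03:00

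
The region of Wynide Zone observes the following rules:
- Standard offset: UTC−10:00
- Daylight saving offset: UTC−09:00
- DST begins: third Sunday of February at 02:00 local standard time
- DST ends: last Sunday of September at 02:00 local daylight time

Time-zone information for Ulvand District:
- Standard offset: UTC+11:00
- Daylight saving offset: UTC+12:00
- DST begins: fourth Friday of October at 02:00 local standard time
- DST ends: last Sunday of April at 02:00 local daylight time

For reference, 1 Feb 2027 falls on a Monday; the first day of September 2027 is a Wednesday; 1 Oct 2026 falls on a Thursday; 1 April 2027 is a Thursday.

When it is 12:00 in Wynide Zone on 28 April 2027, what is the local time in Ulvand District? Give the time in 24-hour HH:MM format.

1 February 2027 is a Monday, so the first Sunday is February 7 and the third is February 21.
1 September 2027 is a Wednesday, so Sundays fall on 5, 12, 19, 26; the last is September 26.
28 April 2027 lies within the daylight-saving period (21 February – 26 September), so Wynide Zone is on daylight time, UTC−09:00.
12:00 Wynide Zone + 9h = 21:00 UTC.
1 October 2026 is a Thursday, so the first Friday is October 2 and the fourth is October 23.
1 April 2027 is a Thursday, so Sundays fall on 4, 11, 18, 25; the last is April 25.
At the standard offset (UTC+11:00), 21:00 UTC + 11h = 08:00 Ulvand District standard time (rolling into the next day, 29 April 2027).
The standard-time date in Ulvand District, 29 April 2027, is outside the daylight-saving period (23 October 2026 – 25 April 2027), so Ulvand District is on standard time, UTC+11:00.
21:00 UTC + 11h = 08:00 Ulvand District (rolling into the next day, 29 April 2027).

08:00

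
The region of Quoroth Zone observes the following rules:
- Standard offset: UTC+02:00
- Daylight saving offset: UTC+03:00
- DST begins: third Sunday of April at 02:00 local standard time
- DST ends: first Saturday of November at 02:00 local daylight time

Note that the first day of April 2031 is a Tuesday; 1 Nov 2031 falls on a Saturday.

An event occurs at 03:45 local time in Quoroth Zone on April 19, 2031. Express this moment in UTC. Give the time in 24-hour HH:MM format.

1 April 2031 is a Tuesday, so the first Sunday is April 6 and the third is April 20.
1 November 2031 is a Saturday, so the first Saturday is November 1.
April 19, 2031 is outside the daylight-saving period (20 April – 1 November), so Quoroth Zone is on standard time, UTC+02:00.
03:45 local − 2h = 01:45 UTC.

01:45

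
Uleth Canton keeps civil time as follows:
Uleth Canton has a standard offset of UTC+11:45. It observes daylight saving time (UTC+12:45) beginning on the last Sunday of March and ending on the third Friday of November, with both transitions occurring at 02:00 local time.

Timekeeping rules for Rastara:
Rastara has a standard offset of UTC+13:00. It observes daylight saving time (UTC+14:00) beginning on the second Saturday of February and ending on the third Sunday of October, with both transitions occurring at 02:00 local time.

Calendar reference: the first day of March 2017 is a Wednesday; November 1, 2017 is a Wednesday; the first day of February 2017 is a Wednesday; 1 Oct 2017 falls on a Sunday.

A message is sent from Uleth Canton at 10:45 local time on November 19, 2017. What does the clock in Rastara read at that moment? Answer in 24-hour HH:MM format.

1 March 2017 is a Wednesday, so Sundays fall on 5, 12, 19, 26; the last is March 26.
1 November 2017 is a Wednesday, so the first Friday is November 3 and the third is November 17.
November 19, 2017 does not fall between 26 March and 17 November, so daylight saving is not in effect and Uleth Canton is at UTC+11:45.
10:45 Uleth Canton − 11h45m = 23:00 UTC (rolling into the previous day, 18 November 2017).
1 February 2017 is a Wednesday, so the first Saturday is February 4 and the second is February 11.
1 October 2017 is a Sunday, so the first Sunday is October 1 and the third is October 15.
At the standard offset (UTC+13:00), 23:00 UTC + 13h = 12:00 Rastara standard time (rolling into the next day, 19 November 2017).
The standard-time date in Rastara, November 19, 2017, is outside the daylight-saving period (11 February – 15 October), so Rastara is on standard time, UTC+13:00.
23:00 UTC + 13h = 12:00 Rastara (rolling into the next day, 19 November 2017).

12:00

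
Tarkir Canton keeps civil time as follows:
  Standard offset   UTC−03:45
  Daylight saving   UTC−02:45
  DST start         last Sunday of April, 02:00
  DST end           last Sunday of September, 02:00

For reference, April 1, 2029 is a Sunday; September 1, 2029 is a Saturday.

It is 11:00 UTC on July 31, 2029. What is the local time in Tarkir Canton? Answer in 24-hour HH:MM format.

1 April 2029 is a Sunday, so Sundays fall on 1, 8, 15, 22, 29; the last is April 29.
1 September 2029 is a Saturday, so Sundays fall on 2, 9, 16, 23, 30; the last is September 30.
At the standard offset (UTC−03:45), 11:00 UTC − 3h45m = 07:15 Tarkir Canton standard time.
The standard-time date in Tarkir Canton, July 31, 2029, falls between 29 April and 30 September, so daylight saving is in effect and Tarkir Canton is at UTC−02:45.
11:00 UTC − 2h45m = 08:15 local.

08:15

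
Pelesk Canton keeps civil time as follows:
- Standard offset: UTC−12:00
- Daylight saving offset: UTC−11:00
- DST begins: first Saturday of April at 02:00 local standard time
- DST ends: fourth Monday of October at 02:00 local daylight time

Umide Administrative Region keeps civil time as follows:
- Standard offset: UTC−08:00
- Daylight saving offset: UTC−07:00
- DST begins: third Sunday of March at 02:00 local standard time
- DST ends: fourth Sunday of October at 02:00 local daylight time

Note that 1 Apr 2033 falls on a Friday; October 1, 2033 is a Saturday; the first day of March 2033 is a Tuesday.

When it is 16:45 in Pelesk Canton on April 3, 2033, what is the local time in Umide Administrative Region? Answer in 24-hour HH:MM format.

1 April 2033 is a Friday, so the first Saturday is April 2.
1 October 2033 is a Saturday, so the first Monday is October 3 and the fourth is October 24.
April 3, 2033 lies within the daylight-saving period (2 April – 24 October), so Pelesk Canton is on daylight time, UTC−11:00.
16:45 Pelesk Canton + 11h = 03:45 UTC (rolling into the next day, 4 April 2033).
1 March 2033 is a Tuesday, so the first Sunday is March 6 and the third is March 20.
1 October 2033 is a Saturday, so the first Sunday is October 2 and the fourth is October 23.
At the standard offset (UTC−08:00), 03:45 UTC − 8h = 19:45 Umide Administrative Region standard time (rolling into the previous day, 3 April 2033).
The standard-time date in Umide Administrative Region, April 3, 2033, lies within the daylight-saving period (20 March – 23 October), so Umide Administrative Region is on daylight time, UTC−07:00.
03:45 UTC − 7h = 20:45 Umide Administrative Region (rolling into the previous day, 3 April 2033).

20:45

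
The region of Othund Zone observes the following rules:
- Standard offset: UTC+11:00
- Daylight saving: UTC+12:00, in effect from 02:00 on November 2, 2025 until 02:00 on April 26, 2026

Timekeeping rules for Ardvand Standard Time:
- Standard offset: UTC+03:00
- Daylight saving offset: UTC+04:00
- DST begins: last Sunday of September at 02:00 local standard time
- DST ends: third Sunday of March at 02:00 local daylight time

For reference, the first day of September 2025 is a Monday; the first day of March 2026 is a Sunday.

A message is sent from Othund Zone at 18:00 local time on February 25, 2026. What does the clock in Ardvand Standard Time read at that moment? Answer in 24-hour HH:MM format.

February 25, 2026 lies within the daylight-saving period (2 November 2025 – 26 April 2026), so Othund Zone is on daylight time, UTC+12:00.
18:00 Othund Zone − 12h = 06:00 UTC.
1 September 2025 is a Monday, so Sundays fall on 7, 14, 21, 28; the last is September 28.
1 March 2026 is a Sunday, so the first Sunday is March 1 and the third is March 15.
At the standard offset (UTC+03:00), 06:00 UTC + 3h = 09:00 Ardvand Standard Time standard time.
Daylight saving runs 28 September 2025 – 15 March 2026; the standard-time date in Ardvand Standard Time, February 25, 2026, is inside that window, so Ardvand Standard Time is at UTC+04:00.
06:00 UTC + 4h = 10:00 Ardvand Standard Time.

10:00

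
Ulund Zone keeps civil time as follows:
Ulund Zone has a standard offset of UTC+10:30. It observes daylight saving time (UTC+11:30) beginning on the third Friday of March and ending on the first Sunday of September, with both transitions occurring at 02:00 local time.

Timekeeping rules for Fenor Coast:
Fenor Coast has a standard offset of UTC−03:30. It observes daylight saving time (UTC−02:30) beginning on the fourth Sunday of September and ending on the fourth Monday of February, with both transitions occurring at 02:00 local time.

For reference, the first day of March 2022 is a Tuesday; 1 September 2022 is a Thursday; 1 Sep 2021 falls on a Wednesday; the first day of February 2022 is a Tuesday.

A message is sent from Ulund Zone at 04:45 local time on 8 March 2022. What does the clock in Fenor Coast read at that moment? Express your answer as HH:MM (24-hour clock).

14:45

1 March 2022 is a Tuesday, so the first Friday is March 4 and the third is March 18.
1 September 2022 is a Thursday, so the first Sunday is September 4.
8 March 2022 does not fall between 18 March and 4 September, so daylight saving is not in effect and Ulund Zone is at UTC+10:30.
04:45 Ulund Zone − 10h30m = 18:15 UTC (rolling into the previous day, 7 March 2022).
1 September 2021 is a Wednesday, so the first Sunday is September 5 and the fourth is September 26.
1 February 2022 is a Tuesday, so the first Monday is February 7 and the fourth is February 28.
At the standard offset (UTC−03:30), 18:15 UTC − 3h30m = 14:45 Fenor Coast standard time.
The standard-time date in Fenor Coast, 7 March 2022, is outside the daylight-saving period (26 September 2021 – 28 February 2022), so Fenor Coast is on standard time, UTC−03:30.
18:15 UTC − 3h30m = 14:45 Fenor Coast.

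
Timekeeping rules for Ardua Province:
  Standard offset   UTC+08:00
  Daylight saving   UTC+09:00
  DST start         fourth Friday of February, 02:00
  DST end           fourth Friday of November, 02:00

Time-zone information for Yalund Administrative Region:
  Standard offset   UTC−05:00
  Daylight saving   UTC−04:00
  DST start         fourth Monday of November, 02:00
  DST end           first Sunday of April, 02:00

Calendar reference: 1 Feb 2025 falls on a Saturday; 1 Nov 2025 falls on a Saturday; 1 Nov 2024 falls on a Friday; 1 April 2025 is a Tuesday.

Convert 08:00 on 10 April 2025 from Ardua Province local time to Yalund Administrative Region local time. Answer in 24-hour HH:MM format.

18:00

1 February 2025 is a Saturday, so the first Friday is February 7 and the fourth is February 28.
1 November 2025 is a Saturday, so the first Friday is November 7 and the fourth is November 28.
Daylight saving runs 28 February – 28 November; 10 April 2025 is inside that window, so Ardua Province is at UTC+09:00.
08:00 Ardua Province − 9h = 23:00 UTC (rolling into the previous day, 9 April 2025).
1 November 2024 is a Friday, so the first Monday is November 4 and the fourth is November 25.
1 April 2025 is a Tuesday, so the first Sunday is April 6.
At the standard offset (UTC−05:00), 23:00 UTC − 5h = 18:00 Yalund Administrative Region standard time.
The standard-time date in Yalund Administrative Region, 9 April 2025, is outside the daylight-saving period (25 November 2024 – 6 April 2025), so Yalund Administrative Region is on standard time, UTC−05:00.
23:00 UTC − 5h = 18:00 Yalund Administrative Region.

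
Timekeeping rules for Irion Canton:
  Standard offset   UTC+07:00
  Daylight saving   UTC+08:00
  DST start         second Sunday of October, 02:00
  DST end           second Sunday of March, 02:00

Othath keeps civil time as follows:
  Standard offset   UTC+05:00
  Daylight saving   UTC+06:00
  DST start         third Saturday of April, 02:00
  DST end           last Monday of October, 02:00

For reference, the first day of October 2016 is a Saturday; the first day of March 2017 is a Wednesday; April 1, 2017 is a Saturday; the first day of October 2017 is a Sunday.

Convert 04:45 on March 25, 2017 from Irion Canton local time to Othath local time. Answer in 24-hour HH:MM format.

02:45

1 October 2016 is a Saturday, so the first Sunday is October 2 and the second is October 9.
1 March 2017 is a Wednesday, so the first Sunday is March 5 and the second is March 12.
March 25, 2017 does not fall between 9 October 2016 and 12 March 2017, so daylight saving is not in effect and Irion Canton is at UTC+07:00.
04:45 Irion Canton − 7h = 21:45 UTC (rolling into the previous day, 24 March 2017).
1 April 2017 is a Saturday, so the first Saturday is April 1 and the third is April 15.
1 October 2017 is a Sunday, so Mondays fall on 2, 9, 16, 23, 30; the last is October 30.
At the standard offset (UTC+05:00), 21:45 UTC + 5h = 02:45 Othath standard time (rolling into the next day, 25 March 2017).
Daylight saving runs 15 April – 30 October; the standard-time date in Othath, March 25, 2017, is outside that window, so Othath is on standard time at UTC+05:00.
21:45 UTC + 5h = 02:45 Othath (rolling into the next day, 25 March 2017).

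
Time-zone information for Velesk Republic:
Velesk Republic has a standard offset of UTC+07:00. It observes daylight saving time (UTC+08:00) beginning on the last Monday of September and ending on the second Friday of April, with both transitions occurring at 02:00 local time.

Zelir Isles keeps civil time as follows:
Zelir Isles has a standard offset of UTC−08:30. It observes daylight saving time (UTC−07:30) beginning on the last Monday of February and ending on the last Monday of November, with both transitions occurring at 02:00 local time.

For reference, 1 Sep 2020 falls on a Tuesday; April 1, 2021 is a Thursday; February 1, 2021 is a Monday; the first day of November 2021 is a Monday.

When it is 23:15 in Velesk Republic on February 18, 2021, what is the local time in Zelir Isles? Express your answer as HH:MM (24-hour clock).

1 September 2020 is a Tuesday, so Mondays fall on 7, 14, 21, 28; the last is September 28.
1 April 2021 is a Thursday, so the first Friday is April 2 and the second is April 9.
February 18, 2021 lies within the daylight-saving period (28 September 2020 – 9 April 2021), so Velesk Republic is on daylight time, UTC+08:00.
23:15 Velesk Republic − 8h = 15:15 UTC.
1 February 2021 is a Monday, so Mondays fall on 1, 8, 15, 22; the last is February 22.
1 November 2021 is a Monday, so Mondays fall on 1, 8, 15, 22, 29; the last is November 29.
At the standard offset (UTC−08:30), 15:15 UTC − 8h30m = 06:45 Zelir Isles standard time.
The standard-time date in Zelir Isles, February 18, 2021, is outside the daylight-saving period (22 February – 29 November), so Zelir Isles is on standard time, UTC−08:30.
15:15 UTC − 8h30m = 06:45 Zelir Isles.

06:45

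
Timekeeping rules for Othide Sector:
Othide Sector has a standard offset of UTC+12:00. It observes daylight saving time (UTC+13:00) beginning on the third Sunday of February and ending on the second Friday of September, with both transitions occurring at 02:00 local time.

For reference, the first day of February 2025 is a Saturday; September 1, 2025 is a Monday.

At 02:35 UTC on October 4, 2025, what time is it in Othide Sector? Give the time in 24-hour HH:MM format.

1 February 2025 is a Saturday, so the first Sunday is February 2 and the third is February 16.
1 September 2025 is a Monday, so the first Friday is September 5 and the second is September 12.
At the standard offset (UTC+12:00), 02:35 UTC + 12h = 14:35 Othide Sector standard time.
Daylight saving runs 16 February – 12 September; the standard-time date in Othide Sector, October 4, 2025, is outside that window, so Othide Sector is on standard time at UTC+12:00.
02:35 UTC + 12h = 14:35 local.

14:35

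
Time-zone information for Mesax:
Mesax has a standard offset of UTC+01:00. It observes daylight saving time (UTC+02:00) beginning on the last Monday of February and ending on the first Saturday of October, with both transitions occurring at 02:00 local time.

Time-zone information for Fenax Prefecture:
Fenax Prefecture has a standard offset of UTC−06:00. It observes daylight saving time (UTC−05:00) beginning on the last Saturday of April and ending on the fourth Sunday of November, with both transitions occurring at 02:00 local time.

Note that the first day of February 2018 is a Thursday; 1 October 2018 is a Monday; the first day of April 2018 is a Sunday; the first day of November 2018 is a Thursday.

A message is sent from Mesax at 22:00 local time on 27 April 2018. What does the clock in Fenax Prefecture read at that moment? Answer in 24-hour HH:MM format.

14:00

1 February 2018 is a Thursday, so Mondays fall on 5, 12, 19, 26; the last is February 26.
1 October 2018 is a Monday, so the first Saturday is October 6.
27 April 2018 lies within the daylight-saving period (26 February – 6 October), so Mesax is on daylight time, UTC+02:00.
22:00 Mesax − 2h = 20:00 UTC.
1 April 2018 is a Sunday, so Saturdays fall on 7, 14, 21, 28; the last is April 28.
1 November 2018 is a Thursday, so the first Sunday is November 4 and the fourth is November 25.
At the standard offset (UTC−06:00), 20:00 UTC − 6h = 14:00 Fenax Prefecture standard time.
The standard-time date in Fenax Prefecture, 27 April 2018, is outside the daylight-saving period (28 April – 25 November), so Fenax Prefecture is on standard time, UTC−06:00.
20:00 UTC − 6h = 14:00 Fenax Prefecture.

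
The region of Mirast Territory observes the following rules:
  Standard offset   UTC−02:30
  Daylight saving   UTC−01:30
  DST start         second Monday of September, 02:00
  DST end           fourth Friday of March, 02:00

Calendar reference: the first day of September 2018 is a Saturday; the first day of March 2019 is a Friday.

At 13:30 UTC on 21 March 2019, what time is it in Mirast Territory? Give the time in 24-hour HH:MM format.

12:00

1 September 2018 is a Saturday, so the first Monday is September 3 and the second is September 10.
1 March 2019 is a Friday, so the first Friday is March 1 and the fourth is March 22.
At the standard offset (UTC−02:30), 13:30 UTC − 2h30m = 11:00 Mirast Territory standard time.
Daylight saving runs 10 September 2018 – 22 March 2019; the standard-time date in Mirast Territory, 21 March 2019, is inside that window, so Mirast Territory is at UTC−01:30.
13:30 UTC − 1h30m = 12:00 local.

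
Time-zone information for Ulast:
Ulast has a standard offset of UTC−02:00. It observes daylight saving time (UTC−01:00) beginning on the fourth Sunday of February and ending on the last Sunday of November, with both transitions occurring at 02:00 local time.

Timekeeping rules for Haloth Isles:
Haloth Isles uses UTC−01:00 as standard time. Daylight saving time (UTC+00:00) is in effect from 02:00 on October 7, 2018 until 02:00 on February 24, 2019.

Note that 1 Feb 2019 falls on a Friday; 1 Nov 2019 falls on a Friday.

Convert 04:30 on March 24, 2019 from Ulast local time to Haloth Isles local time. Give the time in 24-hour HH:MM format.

1 February 2019 is a Friday, so the first Sunday is February 3 and the fourth is February 24.
1 November 2019 is a Friday, so Sundays fall on 3, 10, 17, 24; the last is November 24.
March 24, 2019 lies within the daylight-saving period (24 February – 24 November), so Ulast is on daylight time, UTC−01:00.
04:30 Ulast + 1h = 05:30 UTC.
At the standard offset (UTC−01:00), 05:30 UTC − 1h = 04:30 Haloth Isles standard time.
The standard-time date in Haloth Isles, March 24, 2019, does not fall between 7 October 2018 and 24 February 2019, so daylight saving is not in effect and Haloth Isles is at UTC−01:00.
05:30 UTC − 1h = 04:30 Haloth Isles.

04:30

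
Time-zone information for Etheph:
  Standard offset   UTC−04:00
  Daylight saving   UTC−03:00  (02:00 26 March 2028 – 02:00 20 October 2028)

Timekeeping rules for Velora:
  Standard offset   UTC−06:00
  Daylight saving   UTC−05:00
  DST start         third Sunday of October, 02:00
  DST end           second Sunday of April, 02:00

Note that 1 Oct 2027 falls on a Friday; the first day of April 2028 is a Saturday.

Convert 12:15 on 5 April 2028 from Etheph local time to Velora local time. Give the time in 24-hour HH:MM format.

10:15

5 April 2028 lies within the daylight-saving period (26 March – 20 October), so Etheph is on daylight time, UTC−03:00.
12:15 Etheph + 3h = 15:15 UTC.
1 October 2027 is a Friday, so the first Sunday is October 3 and the third is October 17.
1 April 2028 is a Saturday, so the first Sunday is April 2 and the second is April 9.
At the standard offset (UTC−06:00), 15:15 UTC − 6h = 09:15 Velora standard time.
The standard-time date in Velora, 5 April 2028, falls between 17 October 2027 and 9 April 2028, so daylight saving is in effect and Velora is at UTC−05:00.
15:15 UTC − 5h = 10:15 Velora.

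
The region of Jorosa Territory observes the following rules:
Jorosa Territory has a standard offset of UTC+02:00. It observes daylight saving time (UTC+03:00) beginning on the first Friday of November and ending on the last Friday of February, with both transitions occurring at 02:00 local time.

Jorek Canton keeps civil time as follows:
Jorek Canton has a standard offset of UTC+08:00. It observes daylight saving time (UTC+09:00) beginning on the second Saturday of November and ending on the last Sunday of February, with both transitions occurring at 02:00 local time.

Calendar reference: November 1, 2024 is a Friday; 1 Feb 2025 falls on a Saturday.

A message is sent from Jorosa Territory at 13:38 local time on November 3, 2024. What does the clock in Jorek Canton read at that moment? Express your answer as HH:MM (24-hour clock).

18:38

1 November 2024 is a Friday, so the first Friday is November 1.
1 February 2025 is a Saturday, so Fridays fall on 7, 14, 21, 28; the last is February 28.
Daylight saving runs 1 November 2024 – 28 February 2025; November 3, 2024 is inside that window, so Jorosa Territory is at UTC+03:00.
13:38 Jorosa Territory − 3h = 10:38 UTC.
1 November 2024 is a Friday, so the first Saturday is November 2 and the second is November 9.
1 February 2025 is a Saturday, so Sundays fall on 2, 9, 16, 23; the last is February 23.
At the standard offset (UTC+08:00), 10:38 UTC + 8h = 18:38 Jorek Canton standard time.
The standard-time date in Jorek Canton, November 3, 2024, is outside the daylight-saving period (9 November 2024 – 23 February 2025), so Jorek Canton is on standard time, UTC+08:00.
10:38 UTC + 8h = 18:38 Jorek Canton.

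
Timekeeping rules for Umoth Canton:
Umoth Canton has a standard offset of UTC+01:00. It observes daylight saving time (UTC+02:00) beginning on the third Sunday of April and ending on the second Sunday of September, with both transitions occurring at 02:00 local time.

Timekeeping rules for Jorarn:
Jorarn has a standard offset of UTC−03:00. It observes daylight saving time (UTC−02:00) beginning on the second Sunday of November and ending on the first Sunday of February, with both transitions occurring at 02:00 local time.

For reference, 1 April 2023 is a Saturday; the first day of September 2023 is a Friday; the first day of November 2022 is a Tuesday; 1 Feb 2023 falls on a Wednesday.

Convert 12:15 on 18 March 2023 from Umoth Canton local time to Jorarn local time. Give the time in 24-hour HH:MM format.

08:15

1 April 2023 is a Saturday, so the first Sunday is April 2 and the third is April 16.
1 September 2023 is a Friday, so the first Sunday is September 3 and the second is September 10.
18 March 2023 is outside the daylight-saving period (16 April – 10 September), so Umoth Canton is on standard time, UTC+01:00.
12:15 Umoth Canton − 1h = 11:15 UTC.
1 November 2022 is a Tuesday, so the first Sunday is November 6 and the second is November 13.
1 February 2023 is a Wednesday, so the first Sunday is February 5.
At the standard offset (UTC−03:00), 11:15 UTC − 3h = 08:15 Jorarn standard time.
The standard-time date in Jorarn, 18 March 2023, does not fall between 13 November 2022 and 5 February 2023, so daylight saving is not in effect and Jorarn is at UTC−03:00.
11:15 UTC − 3h = 08:15 Jorarn.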